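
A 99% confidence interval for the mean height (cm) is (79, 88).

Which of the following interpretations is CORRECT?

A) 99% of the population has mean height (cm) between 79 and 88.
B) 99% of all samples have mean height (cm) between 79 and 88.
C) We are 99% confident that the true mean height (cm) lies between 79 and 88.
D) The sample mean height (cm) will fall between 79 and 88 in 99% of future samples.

A confidence interval represents our confidence in the procedure, not a probability statement about the parameter.

Key concept: If we repeated this sampling process many times and computed a 99% CI each time, about 99% of those intervals would contain the true population parameter.

For this specific interval (79, 88):
- Midpoint (point estimate): 83.5
- Margin of error: 4.5

The correct interpretation is the one stating confidence that the true parameter lies in the interval — option C.

C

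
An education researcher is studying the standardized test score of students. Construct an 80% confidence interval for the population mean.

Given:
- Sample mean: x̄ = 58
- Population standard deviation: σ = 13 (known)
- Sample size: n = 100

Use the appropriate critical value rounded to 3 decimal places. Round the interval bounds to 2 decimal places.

The population standard deviation σ is known, so use a z-interval (standard normal critical value).

For 80% confidence, z* = 1.282 (from standard normal table)

Standard error: SE = σ/√n = 13/√100 = 1.300000

Margin of error: E = z* × SE = 1.282 × 1.300000 = 1.6666

Z-interval: x̄ ± E = 58 ± 1.6666 = (56.3334, 59.6666)

Rounded to 2 decimal places:

(56.33, 59.67)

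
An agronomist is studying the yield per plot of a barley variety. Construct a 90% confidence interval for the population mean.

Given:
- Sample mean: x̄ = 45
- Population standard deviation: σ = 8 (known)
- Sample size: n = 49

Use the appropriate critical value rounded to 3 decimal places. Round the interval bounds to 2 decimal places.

The population standard deviation σ is known, so use a z-interval (standard normal critical value).

For 90% confidence, z* = 1.645 (from standard normal table)

Standard error: SE = σ/√n = 8/√49 = 1.142857

Margin of error: E = z* × SE = 1.645 × 1.142857 = 1.8800

Z-interval: x̄ ± E = 45 ± 1.8800 = (43.1200, 46.8800)

Rounded to 2 decimal places:

(43.12, 46.88)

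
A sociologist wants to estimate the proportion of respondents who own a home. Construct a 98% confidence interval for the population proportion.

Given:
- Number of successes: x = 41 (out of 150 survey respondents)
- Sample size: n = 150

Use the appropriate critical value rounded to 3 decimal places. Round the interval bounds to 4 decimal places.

Sample proportion: p̂ = 41/150 = 0.273333

Check conditions for normal approximation:
  np̂ = 41 ≥ 10 ✓
  n(1-p̂) = 109 ≥ 10 ✓

The sample is large enough, so use a z-interval (normal approximation) for the proportion.

For 98% confidence, z* = 2.326 (from standard normal table)

Standard error: SE = √(p̂(1-p̂)/n) = √(0.273333×0.726667/150) = 0.03638885

Margin of error: E = z* × SE = 2.326 × 0.03638885 = 0.084640

Z-interval: p̂ ± E = 0.273333 ± 0.084640 = (0.188693, 0.357974)

Rounded to 4 decimal places:

(0.1887, 0.3580)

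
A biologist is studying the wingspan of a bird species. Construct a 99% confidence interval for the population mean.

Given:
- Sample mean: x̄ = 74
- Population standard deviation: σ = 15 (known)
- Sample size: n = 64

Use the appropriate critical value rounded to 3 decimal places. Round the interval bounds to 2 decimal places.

The population standard deviation σ is known, so use a z-interval (standard normal critical value).

For 99% confidence, z* = 2.576 (from standard normal table)

Standard error: SE = σ/√n = 15/√64 = 1.875000

Margin of error: E = z* × SE = 2.576 × 1.875000 = 4.8300

Z-interval: x̄ ± E = 74 ± 4.8300 = (69.1700, 78.8300)

Rounded to 2 decimal places:

(69.17, 78.83)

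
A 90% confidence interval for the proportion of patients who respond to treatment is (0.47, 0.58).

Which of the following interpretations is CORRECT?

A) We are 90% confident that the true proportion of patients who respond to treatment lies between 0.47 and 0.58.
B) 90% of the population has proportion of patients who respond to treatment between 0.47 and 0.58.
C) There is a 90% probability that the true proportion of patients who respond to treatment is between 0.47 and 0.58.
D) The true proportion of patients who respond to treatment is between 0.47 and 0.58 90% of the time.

A confidence interval represents our confidence in the procedure, not a probability statement about the parameter.

Key concept: If we repeated this sampling process many times and computed a 90% CI each time, about 90% of those intervals would contain the true population parameter.

For this specific interval (0.47, 0.58):
- Midpoint (point estimate): 0.525
- Margin of error: 0.055

The correct interpretation is the one stating confidence that the true parameter lies in the interval — option A.

A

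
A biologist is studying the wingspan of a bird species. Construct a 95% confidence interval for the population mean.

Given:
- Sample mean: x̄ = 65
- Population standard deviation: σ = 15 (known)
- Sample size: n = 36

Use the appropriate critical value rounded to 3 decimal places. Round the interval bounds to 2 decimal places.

The population standard deviation σ is known, so use a z-interval (standard normal critical value).

For 95% confidence, z* = 1.96 (from standard normal table)

Standard error: SE = σ/√n = 15/√36 = 2.500000

Margin of error: E = z* × SE = 1.96 × 2.500000 = 4.9000

Z-interval: x̄ ± E = 65 ± 4.9000 = (60.1000, 69.9000)

Rounded to 2 decimal places:

(60.10, 69.90)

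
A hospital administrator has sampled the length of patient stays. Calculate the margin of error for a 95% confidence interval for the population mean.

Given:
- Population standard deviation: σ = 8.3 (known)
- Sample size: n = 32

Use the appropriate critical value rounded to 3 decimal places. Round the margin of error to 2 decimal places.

The population standard deviation σ is known, so use the z-interval margin of error formula.

For 95% confidence, z* = 1.96 (from standard normal table)

Margin of error formula for z-interval: E = z* × σ/√n

E = 1.96 × 8.3/√32
  = 1.96 × 1.467247
  = 2.8758

Rounded to 2 decimal places:

2.88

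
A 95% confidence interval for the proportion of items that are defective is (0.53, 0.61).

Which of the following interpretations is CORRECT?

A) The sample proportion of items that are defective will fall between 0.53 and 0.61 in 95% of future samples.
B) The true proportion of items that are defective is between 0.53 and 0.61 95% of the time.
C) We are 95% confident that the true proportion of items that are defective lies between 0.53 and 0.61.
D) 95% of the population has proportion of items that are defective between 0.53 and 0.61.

A confidence interval represents our confidence in the procedure, not a probability statement about the parameter.

Key concept: If we repeated this sampling process many times and computed a 95% CI each time, about 95% of those intervals would contain the true population parameter.

For this specific interval (0.53, 0.61):
- Midpoint (point estimate): 0.57
- Margin of error: 0.04

The correct interpretation is the one stating confidence that the true parameter lies in the interval — option C.

C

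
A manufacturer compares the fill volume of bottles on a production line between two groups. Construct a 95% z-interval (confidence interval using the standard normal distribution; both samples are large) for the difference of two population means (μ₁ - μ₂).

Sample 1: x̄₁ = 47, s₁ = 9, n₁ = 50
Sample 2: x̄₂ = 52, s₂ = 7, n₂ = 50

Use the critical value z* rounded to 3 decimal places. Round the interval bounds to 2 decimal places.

Both samples are large (n₁ = 50 ≥ 30, n₂ = 50 ≥ 30), so a z-interval for the difference of means applies.

Point estimate: x̄₁ - x̄₂ = 47 - 52 = -5

Standard error: SE = √(s₁²/n₁ + s₂²/n₂)
= √(9²/50 + 7²/50)
= √(1.620000 + 0.980000)
= 1.612452

For 95% confidence, z* = 1.96 (from standard normal table)
Margin of error: E = z* × SE = 1.96 × 1.612452 = 3.1604

Z-interval: (x̄₁ - x̄₂) ± E = -5 ± 3.1604 = (-8.1604, -1.8396)

Rounded to 2 decimal places:

(-8.16, -1.84)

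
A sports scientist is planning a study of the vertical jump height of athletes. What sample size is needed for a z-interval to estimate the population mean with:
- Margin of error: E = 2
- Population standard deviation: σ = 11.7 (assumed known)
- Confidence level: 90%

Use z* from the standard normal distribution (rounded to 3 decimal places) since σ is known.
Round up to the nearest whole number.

Using z* since population σ is known (z-interval formula).

For 90% confidence, z* = 1.645 (from standard normal table)

Sample size formula for z-interval: n = (z*σ/E)²

n = (1.645 × 11.7 / 2)²
  = (9.623250)²
  = 92.6069

Round up to the nearest whole number: n = 93

93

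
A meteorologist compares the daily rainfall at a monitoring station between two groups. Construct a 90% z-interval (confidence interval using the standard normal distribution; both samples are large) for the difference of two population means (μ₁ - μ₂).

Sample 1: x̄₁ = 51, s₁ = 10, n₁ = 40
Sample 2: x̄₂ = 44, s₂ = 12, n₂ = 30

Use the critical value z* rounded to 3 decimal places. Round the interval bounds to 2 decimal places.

Both samples are large (n₁ = 40 ≥ 30, n₂ = 30 ≥ 30), so a z-interval for the difference of means applies.

Point estimate: x̄₁ - x̄₂ = 51 - 44 = 7

Standard error: SE = √(s₁²/n₁ + s₂²/n₂)
= √(10²/40 + 12²/30)
= √(2.500000 + 4.800000)
= 2.701851

For 90% confidence, z* = 1.645 (from standard normal table)
Margin of error: E = z* × SE = 1.645 × 2.701851 = 4.4445

Z-interval: (x̄₁ - x̄₂) ± E = 7 ± 4.4445 = (2.5555, 11.4445)

Rounded to 2 decimal places:

(2.56, 11.44)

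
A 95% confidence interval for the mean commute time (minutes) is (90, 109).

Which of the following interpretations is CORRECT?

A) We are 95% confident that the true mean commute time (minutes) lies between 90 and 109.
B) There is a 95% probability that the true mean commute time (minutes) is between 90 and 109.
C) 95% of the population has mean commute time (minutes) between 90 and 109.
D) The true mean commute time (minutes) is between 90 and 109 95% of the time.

A confidence interval represents our confidence in the procedure, not a probability statement about the parameter.

Key concept: If we repeated this sampling process many times and computed a 95% CI each time, about 95% of those intervals would contain the true population parameter.

For this specific interval (90, 109):
- Midpoint (point estimate): 99.5
- Margin of error: 9.5

The correct interpretation is the one stating confidence that the true parameter lies in the interval — option A.

A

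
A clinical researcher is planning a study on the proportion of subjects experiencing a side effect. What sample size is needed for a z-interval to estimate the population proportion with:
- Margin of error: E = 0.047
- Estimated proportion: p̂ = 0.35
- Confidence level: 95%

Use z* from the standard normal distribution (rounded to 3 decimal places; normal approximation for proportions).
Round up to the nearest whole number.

Using z* for proportion z-interval (normal approximation).

For 95% confidence, z* = 1.96 (from standard normal table)

Sample size formula for proportion z-interval: n = z*²p̂(1-p̂)/E²

n = 1.96² × 0.35 × 0.65 / 0.047²
  = 3.8416 × 0.2275 / 0.002209
  = 395.6378

Round up to the nearest whole number: n = 396

396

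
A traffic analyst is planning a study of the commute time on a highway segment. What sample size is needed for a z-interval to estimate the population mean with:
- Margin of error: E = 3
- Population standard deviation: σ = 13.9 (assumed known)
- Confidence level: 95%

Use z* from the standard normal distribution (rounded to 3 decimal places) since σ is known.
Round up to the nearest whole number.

Using z* since population σ is known (z-interval formula).

For 95% confidence, z* = 1.96 (from standard normal table)

Sample size formula for z-interval: n = (z*σ/E)²

n = (1.96 × 13.9 / 3)²
  = (9.081333)²
  = 82.4706

Round up to the nearest whole number: n = 83

83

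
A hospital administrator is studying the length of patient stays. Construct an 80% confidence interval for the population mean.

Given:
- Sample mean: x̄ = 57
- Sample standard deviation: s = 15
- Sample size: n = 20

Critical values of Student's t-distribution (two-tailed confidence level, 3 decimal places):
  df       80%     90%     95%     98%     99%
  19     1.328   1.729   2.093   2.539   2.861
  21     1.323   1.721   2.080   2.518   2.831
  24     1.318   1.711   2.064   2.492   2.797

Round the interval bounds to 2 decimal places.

The population standard deviation σ is unknown (only the sample standard deviation s is given), so use a t-interval with df = n - 1 = 20 - 1 = 19.

For 80% confidence with df = 19, t* = 1.328 (from t-table)

Standard error: SE = s/√n = 15/√20 = 3.354102

Margin of error: E = t* × SE = 1.328 × 3.354102 = 4.4542

T-interval: x̄ ± E = 57 ± 4.4542 = (52.5458, 61.4542)

Rounded to 2 decimal places:

(52.55, 61.45)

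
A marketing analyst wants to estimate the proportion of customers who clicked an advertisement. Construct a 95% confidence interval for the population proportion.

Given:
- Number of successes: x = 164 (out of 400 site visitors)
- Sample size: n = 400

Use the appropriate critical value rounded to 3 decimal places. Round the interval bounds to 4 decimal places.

Sample proportion: p̂ = 164/400 = 0.410000

Check conditions for normal approximation:
  np̂ = 164 ≥ 10 ✓
  n(1-p̂) = 236 ≥ 10 ✓

The sample is large enough, so use a z-interval (normal approximation) for the proportion.

For 95% confidence, z* = 1.96 (from standard normal table)

Standard error: SE = √(p̂(1-p̂)/n) = √(0.410000×0.590000/400) = 0.02459167

Margin of error: E = z* × SE = 1.96 × 0.02459167 = 0.048200

Z-interval: p̂ ± E = 0.410000 ± 0.048200 = (0.361800, 0.458200)

Rounded to 4 decimal places:

(0.3618, 0.4582)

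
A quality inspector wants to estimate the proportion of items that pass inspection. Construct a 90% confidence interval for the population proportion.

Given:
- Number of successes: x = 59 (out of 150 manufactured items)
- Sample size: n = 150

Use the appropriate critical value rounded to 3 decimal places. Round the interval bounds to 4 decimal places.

Sample proportion: p̂ = 59/150 = 0.393333

Check conditions for normal approximation:
  np̂ = 59 ≥ 10 ✓
  n(1-p̂) = 91 ≥ 10 ✓

The sample is large enough, so use a z-interval (normal approximation) for the proportion.

For 90% confidence, z* = 1.645 (from standard normal table)

Standard error: SE = √(p̂(1-p̂)/n) = √(0.393333×0.606667/150) = 0.03988502

Margin of error: E = z* × SE = 1.645 × 0.03988502 = 0.065611

Z-interval: p̂ ± E = 0.393333 ± 0.065611 = (0.327722, 0.458944)

Rounded to 4 decimal places:

(0.3277, 0.4589)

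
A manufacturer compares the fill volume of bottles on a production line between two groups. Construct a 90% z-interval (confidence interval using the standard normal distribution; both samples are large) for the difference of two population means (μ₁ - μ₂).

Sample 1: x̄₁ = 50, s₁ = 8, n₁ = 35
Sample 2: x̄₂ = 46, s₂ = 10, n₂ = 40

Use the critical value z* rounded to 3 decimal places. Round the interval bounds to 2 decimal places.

Both samples are large (n₁ = 35 ≥ 30, n₂ = 40 ≥ 30), so a z-interval for the difference of means applies.

Point estimate: x̄₁ - x̄₂ = 50 - 46 = 4

Standard error: SE = √(s₁²/n₁ + s₂²/n₂)
= √(8²/35 + 10²/40)
= √(1.828571 + 2.500000)
= 2.080522

For 90% confidence, z* = 1.645 (from standard normal table)
Margin of error: E = z* × SE = 1.645 × 2.080522 = 3.4225

Z-interval: (x̄₁ - x̄₂) ± E = 4 ± 3.4225 = (0.5775, 7.4225)

Rounded to 2 decimal places:

(0.58, 7.42)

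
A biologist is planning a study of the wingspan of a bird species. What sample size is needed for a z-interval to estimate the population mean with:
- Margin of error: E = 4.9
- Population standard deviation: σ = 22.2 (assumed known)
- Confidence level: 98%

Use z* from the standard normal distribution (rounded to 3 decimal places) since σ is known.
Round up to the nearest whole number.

Using z* since population σ is known (z-interval formula).

For 98% confidence, z* = 2.326 (from standard normal table)

Sample size formula for z-interval: n = (z*σ/E)²

n = (2.326 × 22.2 / 4.9)²
  = (10.538204)²
  = 111.0537

Round up to the nearest whole number: n = 112

112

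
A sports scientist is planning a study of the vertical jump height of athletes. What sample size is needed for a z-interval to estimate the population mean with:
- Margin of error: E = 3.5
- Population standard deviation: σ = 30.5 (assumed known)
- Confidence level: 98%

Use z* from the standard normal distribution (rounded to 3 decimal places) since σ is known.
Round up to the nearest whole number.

Using z* since population σ is known (z-interval formula).

For 98% confidence, z* = 2.326 (from standard normal table)

Sample size formula for z-interval: n = (z*σ/E)²

n = (2.326 × 30.5 / 3.5)²
  = (20.269429)²
  = 410.8497

Round up to the nearest whole number: n = 411

411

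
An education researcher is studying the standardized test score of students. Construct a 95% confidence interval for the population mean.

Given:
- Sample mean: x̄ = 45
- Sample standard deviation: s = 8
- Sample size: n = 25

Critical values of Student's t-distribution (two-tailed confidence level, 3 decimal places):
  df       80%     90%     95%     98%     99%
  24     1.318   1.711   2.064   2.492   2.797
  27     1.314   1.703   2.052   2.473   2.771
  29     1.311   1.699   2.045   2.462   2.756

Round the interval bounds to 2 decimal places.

The population standard deviation σ is unknown (only the sample standard deviation s is given), so use a t-interval with df = n - 1 = 25 - 1 = 24.

For 95% confidence with df = 24, t* = 2.064 (from t-table)

Standard error: SE = s/√n = 8/√25 = 1.600000

Margin of error: E = t* × SE = 2.064 × 1.600000 = 3.3024

T-interval: x̄ ± E = 45 ± 3.3024 = (41.6976, 48.3024)

Rounded to 2 decimal places:

(41.70, 48.30)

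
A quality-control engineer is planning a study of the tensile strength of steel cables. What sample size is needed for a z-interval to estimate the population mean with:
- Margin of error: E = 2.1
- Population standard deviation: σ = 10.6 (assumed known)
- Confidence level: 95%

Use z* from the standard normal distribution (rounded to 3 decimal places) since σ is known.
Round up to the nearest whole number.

Using z* since population σ is known (z-interval formula).

For 95% confidence, z* = 1.96 (from standard normal table)

Sample size formula for z-interval: n = (z*σ/E)²

n = (1.96 × 10.6 / 2.1)²
  = (9.893333)²
  = 97.8780

Round up to the nearest whole number: n = 98

98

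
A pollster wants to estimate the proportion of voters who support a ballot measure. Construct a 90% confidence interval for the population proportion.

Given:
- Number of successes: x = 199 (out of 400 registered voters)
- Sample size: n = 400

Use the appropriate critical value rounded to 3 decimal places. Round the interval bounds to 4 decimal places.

Sample proportion: p̂ = 199/400 = 0.497500

Check conditions for normal approximation:
  np̂ = 199 ≥ 10 ✓
  n(1-p̂) = 201 ≥ 10 ✓

The sample is large enough, so use a z-interval (normal approximation) for the proportion.

For 90% confidence, z* = 1.645 (from standard normal table)

Standard error: SE = √(p̂(1-p̂)/n) = √(0.497500×0.502500/400) = 0.02499969

Margin of error: E = z* × SE = 1.645 × 0.02499969 = 0.041124

Z-interval: p̂ ± E = 0.497500 ± 0.041124 = (0.456376, 0.538624)

Rounded to 4 decimal places:

(0.4564, 0.5386)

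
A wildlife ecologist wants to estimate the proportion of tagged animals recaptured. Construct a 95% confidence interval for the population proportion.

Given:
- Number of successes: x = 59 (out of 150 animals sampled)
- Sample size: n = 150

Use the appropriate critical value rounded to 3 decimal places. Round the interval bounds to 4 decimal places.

Sample proportion: p̂ = 59/150 = 0.393333

Check conditions for normal approximation:
  np̂ = 59 ≥ 10 ✓
  n(1-p̂) = 91 ≥ 10 ✓

The sample is large enough, so use a z-interval (normal approximation) for the proportion.

For 95% confidence, z* = 1.96 (from standard normal table)

Standard error: SE = √(p̂(1-p̂)/n) = √(0.393333×0.606667/150) = 0.03988502

Margin of error: E = z* × SE = 1.96 × 0.03988502 = 0.078175

Z-interval: p̂ ± E = 0.393333 ± 0.078175 = (0.315159, 0.471508)

Rounded to 4 decimal places:

(0.3152, 0.4715)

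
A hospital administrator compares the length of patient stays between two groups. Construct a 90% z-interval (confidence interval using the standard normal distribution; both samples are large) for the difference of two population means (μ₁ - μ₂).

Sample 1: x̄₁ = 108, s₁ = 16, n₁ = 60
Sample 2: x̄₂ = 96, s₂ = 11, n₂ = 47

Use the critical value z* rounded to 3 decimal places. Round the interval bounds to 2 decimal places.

Both samples are large (n₁ = 60 ≥ 30, n₂ = 47 ≥ 30), so a z-interval for the difference of means applies.

Point estimate: x̄₁ - x̄₂ = 108 - 96 = 12

Standard error: SE = √(s₁²/n₁ + s₂²/n₂)
= √(16²/60 + 11²/47)
= √(4.266667 + 2.574468)
= 2.615556

For 90% confidence, z* = 1.645 (from standard normal table)
Margin of error: E = z* × SE = 1.645 × 2.615556 = 4.3026

Z-interval: (x̄₁ - x̄₂) ± E = 12 ± 4.3026 = (7.6974, 16.3026)

Rounded to 2 decimal places:

(7.70, 16.30)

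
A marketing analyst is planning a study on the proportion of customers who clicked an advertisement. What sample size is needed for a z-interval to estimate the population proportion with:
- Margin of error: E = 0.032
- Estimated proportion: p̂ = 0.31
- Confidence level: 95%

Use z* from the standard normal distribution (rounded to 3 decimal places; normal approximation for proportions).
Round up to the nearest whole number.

Using z* for proportion z-interval (normal approximation).

For 95% confidence, z* = 1.96 (from standard normal table)

Sample size formula for proportion z-interval: n = z*²p̂(1-p̂)/E²

n = 1.96² × 0.31 × 0.69 / 0.032²
  = 3.8416 × 0.2139 / 0.001024
  = 802.4592

Round up to the nearest whole number: n = 803

803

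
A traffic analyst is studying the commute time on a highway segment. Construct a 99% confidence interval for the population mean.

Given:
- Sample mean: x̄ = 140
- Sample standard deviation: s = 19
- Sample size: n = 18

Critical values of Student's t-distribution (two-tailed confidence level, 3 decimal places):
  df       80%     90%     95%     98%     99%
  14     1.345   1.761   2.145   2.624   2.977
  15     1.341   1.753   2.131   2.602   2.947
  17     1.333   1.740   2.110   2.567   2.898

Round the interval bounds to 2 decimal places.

The population standard deviation σ is unknown (only the sample standard deviation s is given), so use a t-interval with df = n - 1 = 18 - 1 = 17.

For 99% confidence with df = 17, t* = 2.898 (from t-table)

Standard error: SE = s/√n = 19/√18 = 4.478343

Margin of error: E = t* × SE = 2.898 × 4.478343 = 12.9782

T-interval: x̄ ± E = 140 ± 12.9782 = (127.0218, 152.9782)

Rounded to 2 decimal places:

(127.02, 152.98)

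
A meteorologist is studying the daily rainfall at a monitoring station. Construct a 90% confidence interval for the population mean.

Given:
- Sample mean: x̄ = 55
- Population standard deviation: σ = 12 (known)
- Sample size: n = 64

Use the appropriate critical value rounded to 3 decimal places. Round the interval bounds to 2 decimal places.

The population standard deviation σ is known, so use a z-interval (standard normal critical value).

For 90% confidence, z* = 1.645 (from standard normal table)

Standard error: SE = σ/√n = 12/√64 = 1.500000

Margin of error: E = z* × SE = 1.645 × 1.500000 = 2.4675

Z-interval: x̄ ± E = 55 ± 2.4675 = (52.5325, 57.4675)

Rounded to 2 decimal places:

(52.53, 57.47)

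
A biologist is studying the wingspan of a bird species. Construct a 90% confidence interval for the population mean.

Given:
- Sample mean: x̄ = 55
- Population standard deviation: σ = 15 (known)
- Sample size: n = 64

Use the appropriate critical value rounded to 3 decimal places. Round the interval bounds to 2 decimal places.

The population standard deviation σ is known, so use a z-interval (standard normal critical value).

For 90% confidence, z* = 1.645 (from standard normal table)

Standard error: SE = σ/√n = 15/√64 = 1.875000

Margin of error: E = z* × SE = 1.645 × 1.875000 = 3.0844

Z-interval: x̄ ± E = 55 ± 3.0844 = (51.9156, 58.0844)

Rounded to 2 decimal places:

(51.92, 58.08)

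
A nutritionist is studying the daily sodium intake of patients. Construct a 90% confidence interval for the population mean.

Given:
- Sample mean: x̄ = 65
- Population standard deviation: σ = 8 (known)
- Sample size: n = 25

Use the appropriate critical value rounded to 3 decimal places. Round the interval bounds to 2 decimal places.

The population standard deviation σ is known, so use a z-interval (standard normal critical value).

For 90% confidence, z* = 1.645 (from standard normal table)

Standard error: SE = σ/√n = 8/√25 = 1.600000

Margin of error: E = z* × SE = 1.645 × 1.600000 = 2.6320

Z-interval: x̄ ± E = 65 ± 2.6320 = (62.3680, 67.6320)

Rounded to 2 decimal places:

(62.37, 67.63)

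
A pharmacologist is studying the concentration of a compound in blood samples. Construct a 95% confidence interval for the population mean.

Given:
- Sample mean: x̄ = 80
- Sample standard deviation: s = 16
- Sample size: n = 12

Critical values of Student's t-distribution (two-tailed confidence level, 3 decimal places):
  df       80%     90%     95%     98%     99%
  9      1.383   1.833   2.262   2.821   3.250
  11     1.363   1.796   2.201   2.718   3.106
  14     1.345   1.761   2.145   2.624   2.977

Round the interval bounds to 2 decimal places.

The population standard deviation σ is unknown (only the sample standard deviation s is given), so use a t-interval with df = n - 1 = 12 - 1 = 11.

For 95% confidence with df = 11, t* = 2.201 (from t-table)

Standard error: SE = s/√n = 16/√12 = 4.618802

Margin of error: E = t* × SE = 2.201 × 4.618802 = 10.1660

T-interval: x̄ ± E = 80 ± 10.1660 = (69.8340, 90.1660)

Rounded to 2 decimal places:

(69.83, 90.17)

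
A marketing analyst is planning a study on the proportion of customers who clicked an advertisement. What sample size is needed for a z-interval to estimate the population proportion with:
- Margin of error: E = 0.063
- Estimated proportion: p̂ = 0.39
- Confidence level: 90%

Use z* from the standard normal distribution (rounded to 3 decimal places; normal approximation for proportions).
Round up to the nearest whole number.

Using z* for proportion z-interval (normal approximation).

For 90% confidence, z* = 1.645 (from standard normal table)

Sample size formula for proportion z-interval: n = z*²p̂(1-p̂)/E²

n = 1.645² × 0.39 × 0.61 / 0.063²
  = 2.706025 × 0.2379 / 0.003969
  = 162.1979

Round up to the nearest whole number: n = 163

163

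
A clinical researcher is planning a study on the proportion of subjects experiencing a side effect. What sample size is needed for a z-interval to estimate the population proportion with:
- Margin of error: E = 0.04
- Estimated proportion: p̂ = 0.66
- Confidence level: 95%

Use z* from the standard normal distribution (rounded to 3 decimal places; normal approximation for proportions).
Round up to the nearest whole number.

Using z* for proportion z-interval (normal approximation).

For 95% confidence, z* = 1.96 (from standard normal table)

Sample size formula for proportion z-interval: n = z*²p̂(1-p̂)/E²

n = 1.96² × 0.66 × 0.34 / 0.04²
  = 3.8416 × 0.2244 / 0.0016
  = 538.7844

Round up to the nearest whole number: n = 539

539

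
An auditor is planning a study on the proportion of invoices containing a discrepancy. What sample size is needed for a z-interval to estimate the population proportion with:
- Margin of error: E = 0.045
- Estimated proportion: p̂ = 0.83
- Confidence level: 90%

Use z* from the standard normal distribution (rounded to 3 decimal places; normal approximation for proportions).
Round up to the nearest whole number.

Using z* for proportion z-interval (normal approximation).

For 90% confidence, z* = 1.645 (from standard normal table)

Sample size formula for proportion z-interval: n = z*²p̂(1-p̂)/E²

n = 1.645² × 0.83 × 0.17 / 0.045²
  = 2.706025 × 0.1411 / 0.002025
  = 188.5531

Round up to the nearest whole number: n = 189

189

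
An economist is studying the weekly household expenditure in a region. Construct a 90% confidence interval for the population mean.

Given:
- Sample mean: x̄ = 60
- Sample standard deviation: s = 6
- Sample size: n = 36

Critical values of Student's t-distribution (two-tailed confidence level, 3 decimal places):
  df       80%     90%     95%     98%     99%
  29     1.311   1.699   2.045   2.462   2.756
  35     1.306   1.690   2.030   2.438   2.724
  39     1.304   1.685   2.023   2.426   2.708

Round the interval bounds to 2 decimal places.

The population standard deviation σ is unknown (only the sample standard deviation s is given), so use a t-interval with df = n - 1 = 36 - 1 = 35.

For 90% confidence with df = 35, t* = 1.690 (from t-table)

Standard error: SE = s/√n = 6/√36 = 1.000000

Margin of error: E = t* × SE = 1.690 × 1.000000 = 1.6900

T-interval: x̄ ± E = 60 ± 1.6900 = (58.3100, 61.6900)

Rounded to 2 decimal places:

(58.31, 61.69)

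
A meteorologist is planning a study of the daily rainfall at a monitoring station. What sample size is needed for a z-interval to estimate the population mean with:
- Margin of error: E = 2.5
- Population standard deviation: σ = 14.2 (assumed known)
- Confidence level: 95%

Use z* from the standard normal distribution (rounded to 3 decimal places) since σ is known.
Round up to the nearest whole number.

Using z* since population σ is known (z-interval formula).

For 95% confidence, z* = 1.96 (from standard normal table)

Sample size formula for z-interval: n = (z*σ/E)²

n = (1.96 × 14.2 / 2.5)²
  = (11.132800)²
  = 123.9392

Round up to the nearest whole number: n = 124

124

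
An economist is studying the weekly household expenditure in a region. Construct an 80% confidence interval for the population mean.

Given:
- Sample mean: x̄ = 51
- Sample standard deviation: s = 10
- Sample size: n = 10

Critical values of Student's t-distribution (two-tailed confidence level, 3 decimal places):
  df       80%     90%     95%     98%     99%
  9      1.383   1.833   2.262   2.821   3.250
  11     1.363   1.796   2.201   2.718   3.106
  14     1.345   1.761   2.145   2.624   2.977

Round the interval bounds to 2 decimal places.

The population standard deviation σ is unknown (only the sample standard deviation s is given), so use a t-interval with df = n - 1 = 10 - 1 = 9.

For 80% confidence with df = 9, t* = 1.383 (from t-table)

Standard error: SE = s/√n = 10/√10 = 3.162278

Margin of error: E = t* × SE = 1.383 × 3.162278 = 4.3734

T-interval: x̄ ± E = 51 ± 4.3734 = (46.6266, 55.3734)

Rounded to 2 decimal places:

(46.63, 55.37)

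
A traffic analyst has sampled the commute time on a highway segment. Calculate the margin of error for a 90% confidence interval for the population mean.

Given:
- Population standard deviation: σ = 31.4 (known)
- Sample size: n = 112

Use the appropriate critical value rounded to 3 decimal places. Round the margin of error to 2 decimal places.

The population standard deviation σ is known, so use the z-interval margin of error formula.

For 90% confidence, z* = 1.645 (from standard normal table)

Margin of error formula for z-interval: E = z* × σ/√n

E = 1.645 × 31.4/√112
  = 1.645 × 2.967021
  = 4.8807

Rounded to 2 decimal places:

4.88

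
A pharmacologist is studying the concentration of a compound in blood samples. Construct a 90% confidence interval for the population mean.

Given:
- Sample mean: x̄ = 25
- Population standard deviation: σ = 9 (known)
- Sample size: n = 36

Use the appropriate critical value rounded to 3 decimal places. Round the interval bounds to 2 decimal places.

The population standard deviation σ is known, so use a z-interval (standard normal critical value).

For 90% confidence, z* = 1.645 (from standard normal table)

Standard error: SE = σ/√n = 9/√36 = 1.500000

Margin of error: E = z* × SE = 1.645 × 1.500000 = 2.4675

Z-interval: x̄ ± E = 25 ± 2.4675 = (22.5325, 27.4675)

Rounded to 2 decimal places:

(22.53, 27.47)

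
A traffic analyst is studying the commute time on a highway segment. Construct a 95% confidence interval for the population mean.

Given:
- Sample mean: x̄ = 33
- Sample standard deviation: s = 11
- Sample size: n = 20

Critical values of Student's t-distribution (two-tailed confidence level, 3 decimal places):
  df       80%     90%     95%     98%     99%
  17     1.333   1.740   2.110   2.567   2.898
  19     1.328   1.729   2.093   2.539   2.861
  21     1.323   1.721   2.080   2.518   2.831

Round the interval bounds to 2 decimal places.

The population standard deviation σ is unknown (only the sample standard deviation s is given), so use a t-interval with df = n - 1 = 20 - 1 = 19.

For 95% confidence with df = 19, t* = 2.093 (from t-table)

Standard error: SE = s/√n = 11/√20 = 2.459675

Margin of error: E = t* × SE = 2.093 × 2.459675 = 5.1481

T-interval: x̄ ± E = 33 ± 5.1481 = (27.8519, 38.1481)

Rounded to 2 decimal places:

(27.85, 38.15)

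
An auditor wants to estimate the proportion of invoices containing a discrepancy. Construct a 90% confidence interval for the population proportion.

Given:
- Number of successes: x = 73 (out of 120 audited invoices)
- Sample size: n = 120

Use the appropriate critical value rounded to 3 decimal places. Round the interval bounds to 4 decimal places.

Sample proportion: p̂ = 73/120 = 0.608333

Check conditions for normal approximation:
  np̂ = 73 ≥ 10 ✓
  n(1-p̂) = 47 ≥ 10 ✓

The sample is large enough, so use a z-interval (normal approximation) for the proportion.

For 90% confidence, z* = 1.645 (from standard normal table)

Standard error: SE = √(p̂(1-p̂)/n) = √(0.608333×0.391667/120) = 0.04455931

Margin of error: E = z* × SE = 1.645 × 0.04455931 = 0.073300

Z-interval: p̂ ± E = 0.608333 ± 0.073300 = (0.535033, 0.681633)

Rounded to 4 decimal places:

(0.5350, 0.6816)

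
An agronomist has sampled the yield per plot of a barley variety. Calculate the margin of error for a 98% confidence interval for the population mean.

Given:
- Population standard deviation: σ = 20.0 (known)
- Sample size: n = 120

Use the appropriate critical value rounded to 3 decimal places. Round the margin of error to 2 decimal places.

The population standard deviation σ is known, so use the z-interval margin of error formula.

For 98% confidence, z* = 2.326 (from standard normal table)

Margin of error formula for z-interval: E = z* × σ/√n

E = 2.326 × 20.0/√120
  = 2.326 × 1.825742
  = 4.2467

Rounded to 2 decimal places:

4.25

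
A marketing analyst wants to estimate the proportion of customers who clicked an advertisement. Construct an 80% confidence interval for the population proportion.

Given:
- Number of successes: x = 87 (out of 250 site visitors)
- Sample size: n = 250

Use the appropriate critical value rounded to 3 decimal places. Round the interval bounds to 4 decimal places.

Sample proportion: p̂ = 87/250 = 0.348000

Check conditions for normal approximation:
  np̂ = 87 ≥ 10 ✓
  n(1-p̂) = 163 ≥ 10 ✓

The sample is large enough, so use a z-interval (normal approximation) for the proportion.

For 80% confidence, z* = 1.282 (from standard normal table)

Standard error: SE = √(p̂(1-p̂)/n) = √(0.348000×0.652000/250) = 0.03012613

Margin of error: E = z* × SE = 1.282 × 0.03012613 = 0.038622

Z-interval: p̂ ± E = 0.348000 ± 0.038622 = (0.309378, 0.386622)

Rounded to 4 decimal places:

(0.3094, 0.3866)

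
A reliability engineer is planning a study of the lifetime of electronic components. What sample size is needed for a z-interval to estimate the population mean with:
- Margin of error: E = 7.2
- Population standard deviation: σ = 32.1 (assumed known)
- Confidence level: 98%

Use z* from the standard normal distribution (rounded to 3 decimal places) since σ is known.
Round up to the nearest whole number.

Using z* since population σ is known (z-interval formula).

For 98% confidence, z* = 2.326 (from standard normal table)

Sample size formula for z-interval: n = (z*σ/E)²

n = (2.326 × 32.1 / 7.2)²
  = (10.370083)²
  = 107.5386

Round up to the nearest whole number: n = 108

108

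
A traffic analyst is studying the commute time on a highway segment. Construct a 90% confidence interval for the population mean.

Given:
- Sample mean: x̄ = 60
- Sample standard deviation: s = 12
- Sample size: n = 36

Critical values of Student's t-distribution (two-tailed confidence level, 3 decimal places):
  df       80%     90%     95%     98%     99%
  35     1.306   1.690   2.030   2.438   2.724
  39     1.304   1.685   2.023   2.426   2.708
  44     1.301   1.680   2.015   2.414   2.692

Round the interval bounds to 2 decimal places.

The population standard deviation σ is unknown (only the sample standard deviation s is given), so use a t-interval with df = n - 1 = 36 - 1 = 35.

For 90% confidence with df = 35, t* = 1.690 (from t-table)

Standard error: SE = s/√n = 12/√36 = 2.000000

Margin of error: E = t* × SE = 1.690 × 2.000000 = 3.3800

T-interval: x̄ ± E = 60 ± 3.3800 = (56.6200, 63.3800)

Rounded to 2 decimal places:

(56.62, 63.38)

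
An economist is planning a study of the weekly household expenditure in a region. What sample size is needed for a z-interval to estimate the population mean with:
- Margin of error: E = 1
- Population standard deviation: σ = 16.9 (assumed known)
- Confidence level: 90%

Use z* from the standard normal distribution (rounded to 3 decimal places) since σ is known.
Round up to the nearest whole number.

Using z* since population σ is known (z-interval formula).

For 90% confidence, z* = 1.645 (from standard normal table)

Sample size formula for z-interval: n = (z*σ/E)²

n = (1.645 × 16.9 / 1)²
  = (27.800500)²
  = 772.8678

Round up to the nearest whole number: n = 773

773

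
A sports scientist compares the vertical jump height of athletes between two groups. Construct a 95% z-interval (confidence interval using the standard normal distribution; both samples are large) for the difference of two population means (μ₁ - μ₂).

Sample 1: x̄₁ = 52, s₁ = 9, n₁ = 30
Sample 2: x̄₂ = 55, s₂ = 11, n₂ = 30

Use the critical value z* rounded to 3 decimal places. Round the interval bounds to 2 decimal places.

Both samples are large (n₁ = 30 ≥ 30, n₂ = 30 ≥ 30), so a z-interval for the difference of means applies.

Point estimate: x̄₁ - x̄₂ = 52 - 55 = -3

Standard error: SE = √(s₁²/n₁ + s₂²/n₂)
= √(9²/30 + 11²/30)
= √(2.700000 + 4.033333)
= 2.594867

For 95% confidence, z* = 1.96 (from standard normal table)
Margin of error: E = z* × SE = 1.96 × 2.594867 = 5.0859

Z-interval: (x̄₁ - x̄₂) ± E = -3 ± 5.0859 = (-8.0859, 2.0859)

Rounded to 2 decimal places:

(-8.09, 2.09)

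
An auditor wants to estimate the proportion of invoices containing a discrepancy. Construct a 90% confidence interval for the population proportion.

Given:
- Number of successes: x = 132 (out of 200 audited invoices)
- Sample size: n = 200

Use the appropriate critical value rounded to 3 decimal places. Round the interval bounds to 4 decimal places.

Sample proportion: p̂ = 132/200 = 0.660000

Check conditions for normal approximation:
  np̂ = 132 ≥ 10 ✓
  n(1-p̂) = 68 ≥ 10 ✓

The sample is large enough, so use a z-interval (normal approximation) for the proportion.

For 90% confidence, z* = 1.645 (from standard normal table)

Standard error: SE = √(p̂(1-p̂)/n) = √(0.660000×0.340000/200) = 0.03349627

Margin of error: E = z* × SE = 1.645 × 0.03349627 = 0.055101

Z-interval: p̂ ± E = 0.660000 ± 0.055101 = (0.604899, 0.715101)

Rounded to 4 decimal places:

(0.6049, 0.7151)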